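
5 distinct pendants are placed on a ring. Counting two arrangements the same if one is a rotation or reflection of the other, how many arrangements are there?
(5-1)!/2 = 24/2 = 12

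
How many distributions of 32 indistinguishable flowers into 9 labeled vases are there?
C(32+9-1, 9-1) = C(40, 8) = 76904685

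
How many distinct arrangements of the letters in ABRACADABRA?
11! / (5! × 2! × 2! × 1! × 1!) = 83160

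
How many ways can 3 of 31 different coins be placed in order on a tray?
P(31,3) = 31!/(31-3)! = 26970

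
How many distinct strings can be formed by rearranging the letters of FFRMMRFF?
8! / (2! × 2! × 4!) = 420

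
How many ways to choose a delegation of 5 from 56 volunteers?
C(56,5) = 56!/(5!×51!) = 3819816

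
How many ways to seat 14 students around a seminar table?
Circular: fix one position, arrange the rest. (14-1)! = 6227020800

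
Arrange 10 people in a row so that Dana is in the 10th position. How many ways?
Fix one position: (10-1)! = 362880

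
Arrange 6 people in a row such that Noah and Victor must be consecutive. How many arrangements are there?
Treat the 2 as one block: (6-2+1)! × 2! = 120 × 2 = 240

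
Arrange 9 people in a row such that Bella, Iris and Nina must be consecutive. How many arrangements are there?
Treat the 3 as one block: (9-3+1)! × 3! = 5040 × 6 = 30240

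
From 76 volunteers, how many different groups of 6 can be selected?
C(76,6) = 76!/(6!×70!) = 218618940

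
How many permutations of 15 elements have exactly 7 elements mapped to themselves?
Choose the 7 fixed points C(15,7) = 6435, derange the rest: !8 = Σ_{j=0}^{8} (-1)^j·8!/j! = 40320 - 40320 + 20160 - 6720 + 1680 - 336 + 56 - 8 + 1 = 14833. Product = 6435 × 14833 = 95450355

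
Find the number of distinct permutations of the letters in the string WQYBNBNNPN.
10! / (2! × 1! × 1! × 1! × 1! × 4!) = 75600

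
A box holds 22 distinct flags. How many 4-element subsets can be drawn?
C(22,4) = 22!/(4!×18!) = 7315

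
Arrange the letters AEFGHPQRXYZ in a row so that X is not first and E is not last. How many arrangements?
By inclusion-exclusion: 11! - 2×(11-1)! + (11-2)! = 39916800 - 7257600 + 362880 = 33022080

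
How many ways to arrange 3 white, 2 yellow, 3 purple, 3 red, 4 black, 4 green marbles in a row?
19! / (3! × 2! × 3! × 3! × 4! × 4!) = 488864376000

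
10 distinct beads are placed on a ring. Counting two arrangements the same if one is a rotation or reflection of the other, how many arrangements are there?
(10-1)!/2 = 362880/2 = 181440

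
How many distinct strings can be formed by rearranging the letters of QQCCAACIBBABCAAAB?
17! / (4! × 2! × 1! × 6! × 4!) = 428828400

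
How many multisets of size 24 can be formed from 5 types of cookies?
C(24+5-1, 5-1) = C(28, 4) = 20475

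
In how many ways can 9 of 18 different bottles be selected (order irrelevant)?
C(18,9) = 18!/(9!×9!) = 48620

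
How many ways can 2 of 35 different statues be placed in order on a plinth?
P(35,2) = 35!/(35-2)! = 1190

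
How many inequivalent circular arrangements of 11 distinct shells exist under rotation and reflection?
(11-1)!/2 = 3628800/2 = 1814400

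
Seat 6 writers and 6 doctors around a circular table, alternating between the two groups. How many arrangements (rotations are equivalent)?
Fix one of the writers: (6-1)! ways for the remaining writers, × 6! ways for the doctors = 120 × 720 = 86400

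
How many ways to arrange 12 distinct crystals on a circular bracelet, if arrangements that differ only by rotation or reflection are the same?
(12-1)!/2 = 39916800/2 = 19958400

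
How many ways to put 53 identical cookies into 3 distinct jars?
C(53+3-1, 3-1) = C(55, 2) = 1485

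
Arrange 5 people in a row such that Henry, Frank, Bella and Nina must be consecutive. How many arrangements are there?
Treat the 4 as one block: (5-4+1)! × 4! = 2 × 24 = 48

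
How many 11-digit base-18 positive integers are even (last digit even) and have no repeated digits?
Last∈{0,2,4,6,8,10,12,14,16}. Last=0: 70572902400. Last nonzero: 8×16×P(16,9) = 531372441600. Total = 601945344000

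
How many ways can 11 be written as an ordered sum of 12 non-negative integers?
C(11+12-1, 12-1) = C(22, 11) = 705432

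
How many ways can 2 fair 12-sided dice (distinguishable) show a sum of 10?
Coefficient of x^10 in (x + x² + ... + x^12)^2. By inclusion-exclusion on dice exceeding 12: Σ_j (-1)^j C(2,j)·C(10-1-12j, 1) = C(2,0)·C(9,1) = 1·9 = 9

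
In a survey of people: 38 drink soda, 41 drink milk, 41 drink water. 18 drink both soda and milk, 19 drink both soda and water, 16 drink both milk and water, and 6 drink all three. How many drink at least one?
|A∪B∪C| = 38+41+41-18-19-16+6 = 73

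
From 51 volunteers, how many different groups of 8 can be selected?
C(51,8) = 51!/(8!×43!) = 636763050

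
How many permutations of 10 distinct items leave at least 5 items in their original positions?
Exactly j fixed points: C(10,j)·!(10-j); sum over j ≥ 5 (derangement numbers via !m = (m-1)·(!(m-1) + !(m-2)): !0..!5 = 1, 0, 1, 2, 9, 44). Σ_{j=5}^{10} C(10,j)·!(10-j) = C(10,5)·!5 + C(10,6)·!4 + C(10,7)·!3 + C(10,8)·!2 + C(10,9)·!1 + C(10,10)·!0 = 252·44 + 210·9 + 120·2 + 45·1 + 10·0 + 1·1 = 13264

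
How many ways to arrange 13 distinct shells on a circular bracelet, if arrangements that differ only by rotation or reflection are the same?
(13-1)!/2 = 479001600/2 = 239500800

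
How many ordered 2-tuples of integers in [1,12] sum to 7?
Coefficient of x^7 in (x + x² + ... + x^12)^2. By inclusion-exclusion on dice exceeding 12: Σ_j (-1)^j C(2,j)·C(7-1-12j, 1) = C(2,0)·C(6,1) = 1·6 = 6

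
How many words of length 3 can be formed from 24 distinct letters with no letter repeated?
P(24,3) = 24!/(24-3)! = 12144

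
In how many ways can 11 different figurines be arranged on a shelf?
11! = 39916800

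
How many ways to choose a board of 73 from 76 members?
C(76,73) = 76!/(73!×3!) = 70300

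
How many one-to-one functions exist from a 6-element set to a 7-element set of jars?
P(7,6) = 7!/(7-6)! = 5040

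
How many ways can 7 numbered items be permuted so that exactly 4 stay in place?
Choose the 4 fixed points C(7,4) = 35, derange the rest: !3 = Σ_{j=0}^{3} (-1)^j·3!/j! = 6 - 6 + 3 - 1 = 2. Product = 35 × 2 = 70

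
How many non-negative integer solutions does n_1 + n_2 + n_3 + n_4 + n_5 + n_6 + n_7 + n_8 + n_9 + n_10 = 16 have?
C(16+10-1, 10-1) = C(25, 9) = 2042975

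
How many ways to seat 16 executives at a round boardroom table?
Circular: fix one position, arrange the rest. (16-1)! = 1307674368000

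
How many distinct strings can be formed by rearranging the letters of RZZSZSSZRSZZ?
12! / (4! × 6! × 2!) = 13860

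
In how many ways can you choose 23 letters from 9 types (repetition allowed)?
C(23+9-1, 9-1) = C(31, 8) = 7888725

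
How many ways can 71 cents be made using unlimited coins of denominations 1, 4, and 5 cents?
Coefficient of x^71 in 1/(1-x^1) · 1/(1-x^4) · 1/(1-x^5). Case on j = number of 5-cent coins (j = 0..14); remainder r = 71 - 5j is made from {1,4} in ⌊r/4⌋+1 ways. r = 71, 66, 61, 56, 51, 46, 41, 36, 31, 26, 21, 16, 11, 6, 1 → 18 + 17 + 16 + 15 + 13 + 12 + 11 + 10 + 8 + 7 + 6 + 5 + 3 + 2 + 1 = 144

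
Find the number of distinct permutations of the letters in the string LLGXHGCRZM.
10! / (1! × 2! × 2! × 1! × 1! × 1! × 1! × 1!) = 907200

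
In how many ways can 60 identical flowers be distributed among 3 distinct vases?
C(60+3-1, 3-1) = C(62, 2) = 1891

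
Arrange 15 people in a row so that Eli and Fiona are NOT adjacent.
Total - adjacent = 15! - (15-1)!×2 = 1307674368000 - 174356582400 = 1133317785600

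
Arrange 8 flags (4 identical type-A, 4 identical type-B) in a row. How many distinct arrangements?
8! / (4! × 4!) = 70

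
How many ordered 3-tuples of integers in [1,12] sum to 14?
Coefficient of x^14 in (x + x² + ... + x^12)^3. By inclusion-exclusion on dice exceeding 12: Σ_j (-1)^j C(3,j)·C(14-1-12j, 2) = C(3,0)·C(13,2) = 1·78 = 78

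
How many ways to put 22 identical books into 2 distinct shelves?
C(22+2-1, 2-1) = C(23, 1) = 23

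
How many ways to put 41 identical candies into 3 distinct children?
C(41+3-1, 3-1) = C(43, 2) = 903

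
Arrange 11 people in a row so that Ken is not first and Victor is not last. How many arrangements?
By inclusion-exclusion: 11! - 2×(11-1)! + (11-2)! = 39916800 - 7257600 + 362880 = 33022080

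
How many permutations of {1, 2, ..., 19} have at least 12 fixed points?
Exactly j fixed points: C(19,j)·!(19-j); sum over j ≥ 12 (derangement numbers via !m = (m-1)·(!(m-1) + !(m-2)): !0..!7 = 1, 0, 1, 2, 9, 44, 265, 1854). Σ_{j=12}^{19} C(19,j)·!(19-j) = C(19,12)·!7 + C(19,13)·!6 + C(19,14)·!5 + C(19,15)·!4 + C(19,16)·!3 + C(19,17)·!2 + C(19,18)·!1 + C(19,19)·!0 = 50388·1854 + 27132·265 + 11628·44 + 3876·9 + 969·2 + 171·1 + 19·0 + 1·1 = 101157958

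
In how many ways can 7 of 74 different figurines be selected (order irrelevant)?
C(74,7) = 74!/(7!×67!) = 1799579064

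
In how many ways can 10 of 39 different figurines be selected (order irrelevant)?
C(39,10) = 39!/(10!×29!) = 635745396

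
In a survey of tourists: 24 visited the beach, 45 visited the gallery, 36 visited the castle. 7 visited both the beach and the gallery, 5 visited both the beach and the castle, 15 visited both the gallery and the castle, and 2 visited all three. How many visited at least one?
|A∪B∪C| = 24+45+36-7-5-15+2 = 80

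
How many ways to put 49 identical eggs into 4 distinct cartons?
C(49+4-1, 4-1) = C(52, 3) = 22100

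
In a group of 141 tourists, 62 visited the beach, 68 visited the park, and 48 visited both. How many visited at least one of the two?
|A∪B| = |A| + |B| - |A∩B| = 62 + 68 - 48 = 82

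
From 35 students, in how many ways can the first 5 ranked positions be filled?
P(35,5) = 35!/(35-5)! = 38955840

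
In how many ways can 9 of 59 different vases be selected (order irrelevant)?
C(59,9) = 59!/(9!×50!) = 12565671261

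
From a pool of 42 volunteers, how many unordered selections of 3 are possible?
C(42,3) = 42!/(3!×39!) = 11480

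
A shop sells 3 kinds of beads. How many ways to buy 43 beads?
C(43+3-1, 3-1) = C(45, 2) = 990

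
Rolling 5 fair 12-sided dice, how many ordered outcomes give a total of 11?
Coefficient of x^11 in (x + x² + ... + x^12)^5. By inclusion-exclusion on dice exceeding 12: Σ_j (-1)^j C(5,j)·C(11-1-12j, 4) = C(5,0)·C(10,4) = 1·210 = 210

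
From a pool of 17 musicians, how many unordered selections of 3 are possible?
C(17,3) = 17!/(3!×14!) = 680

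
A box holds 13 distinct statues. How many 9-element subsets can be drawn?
C(13,9) = 13!/(9!×4!) = 715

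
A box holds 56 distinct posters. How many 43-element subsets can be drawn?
C(56,43) = 56!/(43!×13!) = 1889912732400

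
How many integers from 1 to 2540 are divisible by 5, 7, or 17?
⌊2540/5⌋+⌊2540/7⌋+⌊2540/17⌋ - ⌊2540/35⌋-⌊2540/85⌋-⌊2540/119⌋ + ⌊2540/595⌋ = 508+362+149 - 72-29-21 + 4 = 901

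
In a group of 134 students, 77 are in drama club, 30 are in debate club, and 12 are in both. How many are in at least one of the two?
|A∪B| = |A| + |B| - |A∩B| = 77 + 30 - 12 = 95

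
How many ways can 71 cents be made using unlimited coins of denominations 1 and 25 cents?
Coefficient of x^71 in 1/(1-x^1) · 1/(1-x^25). Use j coins of 25 for j = 0..⌊71/25⌋ = 2, the rest in 1s: 2 + 1 = 3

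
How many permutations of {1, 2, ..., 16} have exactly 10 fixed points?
Choose the 10 fixed points C(16,10) = 8008, derange the rest: !6 = Σ_{j=0}^{6} (-1)^j·6!/j! = 720 - 720 + 360 - 120 + 30 - 6 + 1 = 265. Product = 8008 × 265 = 2122120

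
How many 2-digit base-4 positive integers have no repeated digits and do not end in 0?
Last digit: 3 nonzero choices. First digit: 2 (nonzero, ≠last). Middle 0: P(2,0) = 1. Total = 6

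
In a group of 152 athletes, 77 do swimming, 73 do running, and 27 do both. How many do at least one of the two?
|A∪B| = |A| + |B| - |A∩B| = 77 + 73 - 27 = 123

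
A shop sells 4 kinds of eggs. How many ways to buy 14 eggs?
C(14+4-1, 4-1) = C(17, 3) = 680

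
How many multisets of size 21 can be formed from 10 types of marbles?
C(21+10-1, 10-1) = C(30, 9) = 14307150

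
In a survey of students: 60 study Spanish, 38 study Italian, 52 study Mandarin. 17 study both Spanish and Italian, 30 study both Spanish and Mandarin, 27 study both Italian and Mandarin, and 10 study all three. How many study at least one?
|A∪B∪C| = 60+38+52-17-30-27+10 = 86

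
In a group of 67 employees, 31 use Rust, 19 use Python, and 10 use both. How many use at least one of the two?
|A∪B| = |A| + |B| - |A∩B| = 31 + 19 - 10 = 40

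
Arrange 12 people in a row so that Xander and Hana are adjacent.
Treat as block: (12-1)! × 2! = 39916800 × 2 = 79833600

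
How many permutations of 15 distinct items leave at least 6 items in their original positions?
Exactly j fixed points: C(15,j)·!(15-j); sum over j ≥ 6 (derangement numbers via !m = (m-1)·(!(m-1) + !(m-2)): !0..!9 = 1, 0, 1, 2, 9, 44, 265, 1854, 14833, 133496). Σ_{j=6}^{15} C(15,j)·!(15-j) = C(15,6)·!9 + C(15,7)·!8 + C(15,8)·!7 + C(15,9)·!6 + C(15,10)·!5 + C(15,11)·!4 + C(15,12)·!3 + C(15,13)·!2 + C(15,14)·!1 + C(15,15)·!0 = 5005·133496 + 6435·14833 + 6435·1854 + 5005·265 + 3003·44 + 1365·9 + 455·2 + 105·1 + 15·0 + 1·1 = 777000083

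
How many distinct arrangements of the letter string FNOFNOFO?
8! / (2! × 3! × 3!) = 560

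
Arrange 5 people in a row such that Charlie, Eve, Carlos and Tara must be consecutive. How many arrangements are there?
Treat the 4 as one block: (5-4+1)! × 4! = 2 × 24 = 48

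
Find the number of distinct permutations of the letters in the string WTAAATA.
7! / (2! × 1! × 4!) = 105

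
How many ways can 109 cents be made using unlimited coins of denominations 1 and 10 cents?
Coefficient of x^109 in 1/(1-x^1) · 1/(1-x^10). Use j coins of 10 for j = 0..⌊109/10⌋ = 10, the rest in 1s: 10 + 1 = 11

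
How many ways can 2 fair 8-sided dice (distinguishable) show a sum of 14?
Coefficient of x^14 in (x + x² + ... + x^8)^2. By inclusion-exclusion on dice exceeding 8: Σ_j (-1)^j C(2,j)·C(14-1-8j, 1) = C(2,0)·C(13,1) - C(2,1)·C(5,1) = 1·13 - 2·5 = 3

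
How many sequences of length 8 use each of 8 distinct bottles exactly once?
8! = 40320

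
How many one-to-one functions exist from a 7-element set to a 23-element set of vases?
P(23,7) = 23!/(23-7)! = 1235591280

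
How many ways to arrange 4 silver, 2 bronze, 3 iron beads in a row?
9! / (4! × 2! × 3!) = 1260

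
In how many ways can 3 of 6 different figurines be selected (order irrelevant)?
C(6,3) = 6!/(3!×3!) = 20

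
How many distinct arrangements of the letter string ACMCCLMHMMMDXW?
14! / (1! × 1! × 1! × 1! × 1! × 5! × 1! × 3!) = 121080960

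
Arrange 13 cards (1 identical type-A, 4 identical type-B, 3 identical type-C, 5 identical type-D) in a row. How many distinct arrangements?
13! / (1! × 4! × 3! × 5!) = 360360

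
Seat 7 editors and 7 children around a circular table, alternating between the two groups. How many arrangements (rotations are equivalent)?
Fix one of the editors: (7-1)! ways for the remaining editors, × 7! ways for the children = 720 × 5040 = 3628800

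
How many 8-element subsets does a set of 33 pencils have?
C(33,8) = 33!/(8!×25!) = 13884156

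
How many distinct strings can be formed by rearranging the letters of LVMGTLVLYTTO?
12! / (1! × 1! × 2! × 3! × 1! × 3! × 1!) = 6652800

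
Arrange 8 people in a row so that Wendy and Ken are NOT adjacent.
Total - adjacent = 8! - (8-1)!×2 = 40320 - 10080 = 30240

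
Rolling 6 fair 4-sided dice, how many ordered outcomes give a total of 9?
Coefficient of x^9 in (x + x² + ... + x^4)^6. By inclusion-exclusion on dice exceeding 4: Σ_j (-1)^j C(6,j)·C(9-1-4j, 5) = C(6,0)·C(8,5) = 1·56 = 56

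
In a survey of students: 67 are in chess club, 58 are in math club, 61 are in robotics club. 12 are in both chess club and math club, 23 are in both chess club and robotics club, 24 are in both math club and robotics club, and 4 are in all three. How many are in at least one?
|A∪B∪C| = 67+58+61-12-23-24+4 = 131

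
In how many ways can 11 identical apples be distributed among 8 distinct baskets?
C(11+8-1, 8-1) = C(18, 7) = 31824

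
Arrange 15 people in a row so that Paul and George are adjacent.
Treat as block: (15-1)! × 2! = 87178291200 × 2 = 174356582400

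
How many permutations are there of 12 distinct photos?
12! = 479001600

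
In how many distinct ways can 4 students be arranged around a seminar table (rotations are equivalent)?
Circular: fix one position, arrange the rest. (4-1)! = 6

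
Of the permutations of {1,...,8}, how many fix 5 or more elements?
Exactly j fixed points: C(8,j)·!(8-j); sum over j ≥ 5 (derangement numbers via !m = (m-1)·(!(m-1) + !(m-2)): !0..!3 = 1, 0, 1, 2). Σ_{j=5}^{8} C(8,j)·!(8-j) = C(8,5)·!3 + C(8,6)·!2 + C(8,7)·!1 + C(8,8)·!0 = 56·2 + 28·1 + 8·0 + 1·1 = 141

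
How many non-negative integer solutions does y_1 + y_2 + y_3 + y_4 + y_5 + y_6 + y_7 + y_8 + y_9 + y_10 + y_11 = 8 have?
C(8+11-1, 11-1) = C(18, 10) = 43758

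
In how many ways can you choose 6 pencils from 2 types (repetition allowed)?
C(6+2-1, 2-1) = C(7, 1) = 7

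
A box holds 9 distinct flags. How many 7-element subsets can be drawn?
C(9,7) = 9!/(7!×2!) = 36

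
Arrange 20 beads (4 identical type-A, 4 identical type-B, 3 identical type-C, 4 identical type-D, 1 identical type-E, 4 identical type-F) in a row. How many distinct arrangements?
20! / (4! × 4! × 3! × 4! × 1! × 4!) = 1222160940000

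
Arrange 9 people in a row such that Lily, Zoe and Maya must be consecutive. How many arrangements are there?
Treat the 3 as one block: (9-3+1)! × 3! = 5040 × 6 = 30240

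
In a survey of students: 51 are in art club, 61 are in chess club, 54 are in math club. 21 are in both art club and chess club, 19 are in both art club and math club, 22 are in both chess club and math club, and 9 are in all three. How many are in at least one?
|A∪B∪C| = 51+61+54-21-19-22+9 = 113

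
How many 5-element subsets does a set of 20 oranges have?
C(20,5) = 20!/(5!×15!) = 15504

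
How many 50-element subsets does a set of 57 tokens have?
C(57,50) = 57!/(50!×7!) = 264385836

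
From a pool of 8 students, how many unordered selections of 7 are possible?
C(8,7) = 8!/(7!×1!) = 8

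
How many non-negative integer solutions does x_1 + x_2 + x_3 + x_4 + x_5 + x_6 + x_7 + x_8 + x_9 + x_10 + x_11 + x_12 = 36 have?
C(36+12-1, 12-1) = C(47, 11) = 17417133617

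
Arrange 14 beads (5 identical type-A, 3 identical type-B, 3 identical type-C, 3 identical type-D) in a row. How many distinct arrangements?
14! / (5! × 3! × 3! × 3!) = 3363360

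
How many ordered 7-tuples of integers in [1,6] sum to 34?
Coefficient of x^34 in (x + x² + ... + x^6)^7. By inclusion-exclusion on dice exceeding 6: Σ_j (-1)^j C(7,j)·C(34-1-6j, 6) = C(7,0)·C(33,6) - C(7,1)·C(27,6) + C(7,2)·C(21,6) - C(7,3)·C(15,6) + C(7,4)·C(9,6) = 1·1107568 - 7·296010 + 21·54264 - 35·5005 + 35·84 = 2807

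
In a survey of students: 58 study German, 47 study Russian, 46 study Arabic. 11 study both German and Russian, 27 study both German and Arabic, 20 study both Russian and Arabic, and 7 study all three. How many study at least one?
|A∪B∪C| = 58+47+46-11-27-20+7 = 100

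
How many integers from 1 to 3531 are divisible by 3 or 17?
⌊3531/3⌋ + ⌊3531/17⌋ - ⌊3531/51⌋ = 1177 + 207 - 69 = 1315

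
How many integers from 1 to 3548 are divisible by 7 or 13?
⌊3548/7⌋ + ⌊3548/13⌋ - ⌊3548/91⌋ = 506 + 272 - 38 = 740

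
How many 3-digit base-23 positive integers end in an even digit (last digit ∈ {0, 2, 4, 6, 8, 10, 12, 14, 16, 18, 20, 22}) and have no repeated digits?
Last∈{0,2,4,6,8,10,12,14,16,18,20,22}. Last=0: 462. Last nonzero: 11×21×P(21,1) = 4851. Total = 5313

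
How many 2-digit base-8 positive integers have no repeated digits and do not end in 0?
Last digit: 7 nonzero choices. First digit: 6 (nonzero, ≠last). Middle 0: P(6,0) = 1. Total = 42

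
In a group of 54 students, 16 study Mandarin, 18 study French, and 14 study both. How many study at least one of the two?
|A∪B| = |A| + |B| - |A∩B| = 16 + 18 - 14 = 20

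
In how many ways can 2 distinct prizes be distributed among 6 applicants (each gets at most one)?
P(6,2) = 6!/(6-2)! = 30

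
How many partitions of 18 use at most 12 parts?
By conjugation, equals partitions of 18 into parts ≤ 12. Let r_j(i) = number of partitions of i into parts ≤ j, for i = 0..18. r_1(i) = 1 for all i; r_j(i) = r_{j-1}(i) + r_j(i-j). Rows j = 2..12: ≤2: 1 1 2 2 3 3 4 4 5 5 6 6 7 7 8 8 9 9 10; ≤3: 1 1 2 3 4 5 7 8 10 12 14 16 19 21 24 27 30 33 37; ≤4: 1 1 2 3 5 6 9 11 15 18 23 27 34 39 47 54 64 72 84; ≤5: 1 1 2 3 5 7 10 13 18 23 30 37 47 57 70 84 101 119 141; ≤6: 1 1 2 3 5 7 11 14 20 26 35 44 58 71 90 110 136 163 199; ≤7: 1 1 2 3 5 7 11 15 21 28 38 49 65 82 105 131 164 201 248; ≤8: 1 1 2 3 5 7 11 15 22 29 40 52 70 89 116 146 186 230 288; ≤9: 1 1 2 3 5 7 11 15 22 30 41 54 73 94 123 157 201 252 318; ≤10: 1 1 2 3 5 7 11 15 22 30 42 55 75 97 128 164 212 267 340; ≤11: 1 1 2 3 5 7 11 15 22 30 42 56 76 99 131 169 219 278 355; ≤12: 1 1 2 3 5 7 11 15 22 30 42 56 77 100 133 172 224 285 366. r_12(18) = 366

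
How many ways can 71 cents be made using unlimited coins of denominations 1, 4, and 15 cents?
Coefficient of x^71 in 1/(1-x^1) · 1/(1-x^4) · 1/(1-x^15). Case on j = number of 15-cent coins (j = 0..4); remainder r = 71 - 15j is made from {1,4} in ⌊r/4⌋+1 ways. r = 71, 56, 41, 26, 11 → 18 + 15 + 11 + 7 + 3 = 54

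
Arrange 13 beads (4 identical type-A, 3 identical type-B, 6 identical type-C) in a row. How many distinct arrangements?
13! / (4! × 3! × 6!) = 60060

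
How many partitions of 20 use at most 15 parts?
By conjugation, equals partitions of 20 into parts ≤ 15. Let r_j(i) = number of partitions of i into parts ≤ j, for i = 0..20. r_1(i) = 1 for all i; r_j(i) = r_{j-1}(i) + r_j(i-j). Rows j = 2..15: ≤2: 1 1 2 2 3 3 4 4 5 5 6 6 7 7 8 8 9 9 10 10 11; ≤3: 1 1 2 3 4 5 7 8 10 12 14 16 19 21 24 27 30 33 37 40 44; ≤4: 1 1 2 3 5 6 9 11 15 18 23 27 34 39 47 54 64 72 84 94 108; ≤5: 1 1 2 3 5 7 10 13 18 23 30 37 47 57 70 84 101 119 141 164 192; ≤6: 1 1 2 3 5 7 11 14 20 26 35 44 58 71 90 110 136 163 199 235 282; ≤7: 1 1 2 3 5 7 11 15 21 28 38 49 65 82 105 131 164 201 248 300 364; ≤8: 1 1 2 3 5 7 11 15 22 29 40 52 70 89 116 146 186 230 288 352 434; ≤9: 1 1 2 3 5 7 11 15 22 30 41 54 73 94 123 157 201 252 318 393 488; ≤10: 1 1 2 3 5 7 11 15 22 30 42 55 75 97 128 164 212 267 340 423 530; ≤11: 1 1 2 3 5 7 11 15 22 30 42 56 76 99 131 169 219 278 355 445 560; ≤12: 1 1 2 3 5 7 11 15 22 30 42 56 77 100 133 172 224 285 366 460 582; ≤13: 1 1 2 3 5 7 11 15 22 30 42 56 77 101 134 174 227 290 373 471 597; ≤14: 1 1 2 3 5 7 11 15 22 30 42 56 77 101 135 175 229 293 378 478 608; ≤15: 1 1 2 3 5 7 11 15 22 30 42 56 77 101 135 176 230 295 381 483 615. r_15(20) = 615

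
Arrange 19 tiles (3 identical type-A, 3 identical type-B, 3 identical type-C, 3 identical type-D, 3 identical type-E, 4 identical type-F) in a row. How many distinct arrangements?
19! / (3! × 3! × 3! × 3! × 3! × 4!) = 651819168000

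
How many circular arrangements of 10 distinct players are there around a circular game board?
Circular: fix one position, arrange the rest. (10-1)! = 362880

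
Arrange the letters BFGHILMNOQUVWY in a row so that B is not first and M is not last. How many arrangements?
By inclusion-exclusion: 14! - 2×(14-1)! + (14-2)! = 87178291200 - 12454041600 + 479001600 = 75203251200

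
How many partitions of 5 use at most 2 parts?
By conjugation, equals partitions of 5 into parts ≤ 2. Let r_j(i) = number of partitions of i into parts ≤ j, for i = 0..5. r_1(i) = 1 for all i; r_j(i) = r_{j-1}(i) + r_j(i-j). Rows j = 2..2: ≤2: 1 1 2 2 3 3. r_2(5) = 3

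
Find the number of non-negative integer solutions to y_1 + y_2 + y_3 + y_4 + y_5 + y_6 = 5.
C(5+6-1, 6-1) = C(10, 5) = 252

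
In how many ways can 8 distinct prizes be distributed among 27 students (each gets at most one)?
P(27,8) = 27!/(27-8)! = 89513424000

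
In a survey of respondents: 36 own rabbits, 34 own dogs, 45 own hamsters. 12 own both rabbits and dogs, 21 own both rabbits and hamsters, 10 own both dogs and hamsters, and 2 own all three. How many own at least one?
|A∪B∪C| = 36+34+45-12-21-10+2 = 74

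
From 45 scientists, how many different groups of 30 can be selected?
C(45,30) = 45!/(30!×15!) = 344867425584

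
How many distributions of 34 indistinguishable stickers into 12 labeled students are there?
C(34+12-1, 12-1) = C(45, 11) = 10150595910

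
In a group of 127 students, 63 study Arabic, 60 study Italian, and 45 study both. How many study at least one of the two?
|A∪B| = |A| + |B| - |A∩B| = 63 + 60 - 45 = 78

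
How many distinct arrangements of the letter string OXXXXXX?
7! / (6! × 1!) = 7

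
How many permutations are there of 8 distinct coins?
8! = 40320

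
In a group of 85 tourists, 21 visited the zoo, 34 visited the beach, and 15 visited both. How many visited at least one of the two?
|A∪B| = |A| + |B| - |A∩B| = 21 + 34 - 15 = 40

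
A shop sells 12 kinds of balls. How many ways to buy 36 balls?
C(36+12-1, 12-1) = C(47, 11) = 17417133617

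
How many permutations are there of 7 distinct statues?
7! = 5040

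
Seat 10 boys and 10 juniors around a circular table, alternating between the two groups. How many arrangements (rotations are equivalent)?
Fix one of the boys: (10-1)! ways for the remaining boys, × 10! ways for the juniors = 362880 × 3628800 = 1316818944000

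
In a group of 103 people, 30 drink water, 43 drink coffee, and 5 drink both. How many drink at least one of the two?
|A∪B| = |A| + |B| - |A∩B| = 30 + 43 - 5 = 68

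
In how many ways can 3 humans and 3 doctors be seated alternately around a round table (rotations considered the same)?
Fix one of the humans: (3-1)! ways for the remaining humans, × 3! ways for the doctors = 2 × 6 = 12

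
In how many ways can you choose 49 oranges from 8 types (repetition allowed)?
C(49+8-1, 8-1) = C(56, 7) = 231917400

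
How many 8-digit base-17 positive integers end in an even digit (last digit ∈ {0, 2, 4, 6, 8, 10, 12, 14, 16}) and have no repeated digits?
Last∈{0,2,4,6,8,10,12,14,16}. Last=0: 57657600. Last nonzero: 8×15×P(15,6) = 432432000. Total = 490089600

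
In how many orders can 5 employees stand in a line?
5! = 120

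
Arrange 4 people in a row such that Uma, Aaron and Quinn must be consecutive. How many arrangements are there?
Treat the 3 as one block: (4-3+1)! × 3! = 2 × 6 = 12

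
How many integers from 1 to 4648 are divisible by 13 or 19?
⌊4648/13⌋ + ⌊4648/19⌋ - ⌊4648/247⌋ = 357 + 244 - 18 = 583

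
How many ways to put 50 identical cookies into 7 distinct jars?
C(50+7-1, 7-1) = C(56, 6) = 32468436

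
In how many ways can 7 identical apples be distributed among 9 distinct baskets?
C(7+9-1, 9-1) = C(15, 8) = 6435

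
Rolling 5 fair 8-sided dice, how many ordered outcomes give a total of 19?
Coefficient of x^19 in (x + x² + ... + x^8)^5. By inclusion-exclusion on dice exceeding 8: Σ_j (-1)^j C(5,j)·C(19-1-8j, 4) = C(5,0)·C(18,4) - C(5,1)·C(10,4) = 1·3060 - 5·210 = 2010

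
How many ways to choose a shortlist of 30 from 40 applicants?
C(40,30) = 40!/(30!×10!) = 847660528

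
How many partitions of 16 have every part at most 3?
Let r_j(i) = number of partitions of i into parts ≤ j, for i = 0..16. r_1(i) = 1 for all i; r_j(i) = r_{j-1}(i) + r_j(i-j). Rows j = 2..3: ≤2: 1 1 2 2 3 3 4 4 5 5 6 6 7 7 8 8 9; ≤3: 1 1 2 3 4 5 7 8 10 12 14 16 19 21 24 27 30. r_3(16) = 30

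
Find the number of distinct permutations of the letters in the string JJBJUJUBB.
9! / (3! × 4! × 2!) = 1260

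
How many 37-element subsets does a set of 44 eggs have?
C(44,37) = 44!/(37!×7!) = 38320568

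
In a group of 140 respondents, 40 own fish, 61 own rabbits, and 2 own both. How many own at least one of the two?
|A∪B| = |A| + |B| - |A∩B| = 40 + 61 - 2 = 99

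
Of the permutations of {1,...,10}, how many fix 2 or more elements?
Exactly j fixed points: C(10,j)·!(10-j); sum over j ≥ 2 (derangement numbers via !m = (m-1)·(!(m-1) + !(m-2)): !0..!8 = 1, 0, 1, 2, 9, 44, 265, 1854, 14833). Σ_{j=2}^{10} C(10,j)·!(10-j) = C(10,2)·!8 + C(10,3)·!7 + C(10,4)·!6 + C(10,5)·!5 + C(10,6)·!4 + C(10,7)·!3 + C(10,8)·!2 + C(10,9)·!1 + C(10,10)·!0 = 45·14833 + 120·1854 + 210·265 + 252·44 + 210·9 + 120·2 + 45·1 + 10·0 + 1·1 = 958879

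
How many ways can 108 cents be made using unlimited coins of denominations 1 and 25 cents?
Coefficient of x^108 in 1/(1-x^1) · 1/(1-x^25). Use j coins of 25 for j = 0..⌊108/25⌋ = 4, the rest in 1s: 4 + 1 = 5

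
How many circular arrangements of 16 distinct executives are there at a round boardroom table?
Circular: fix one position, arrange the rest. (16-1)! = 1307674368000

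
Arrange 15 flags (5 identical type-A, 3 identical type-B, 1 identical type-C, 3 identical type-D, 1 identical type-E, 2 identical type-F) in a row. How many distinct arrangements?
15! / (5! × 3! × 1! × 3! × 1! × 2!) = 151351200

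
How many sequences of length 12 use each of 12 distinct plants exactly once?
12! = 479001600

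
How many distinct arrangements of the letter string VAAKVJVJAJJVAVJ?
15! / (1! × 5! × 5! × 4!) = 3783780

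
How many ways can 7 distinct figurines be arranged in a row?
7! = 5040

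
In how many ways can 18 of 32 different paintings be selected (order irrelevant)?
C(32,18) = 32!/(18!×14!) = 471435600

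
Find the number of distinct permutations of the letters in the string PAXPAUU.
7! / (2! × 2! × 2! × 1!) = 630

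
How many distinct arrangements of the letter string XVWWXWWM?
8! / (4! × 1! × 1! × 2!) = 840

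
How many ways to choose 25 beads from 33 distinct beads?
C(33,25) = 33!/(25!×8!) = 13884156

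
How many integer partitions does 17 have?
Pentagonal recurrence p(n) = p(n-1) + p(n-2) - p(n-5) - p(n-7) + p(n-12) + p(n-15) - ... gives p(0..16) = 1, 1, 2, 3, 5, 7, 11, 15, 22, 30, 42, 56, 77, 101, 135, 176, 231. p(17) = p(16) + p(15) - p(12) - p(10) + p(5) + p(2) = 231 + 176 - 77 - 42 + 7 + 2 = 297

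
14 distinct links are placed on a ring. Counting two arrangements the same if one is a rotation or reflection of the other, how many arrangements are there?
(14-1)!/2 = 6227020800/2 = 3113510400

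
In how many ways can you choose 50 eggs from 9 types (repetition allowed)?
C(50+9-1, 9-1) = C(58, 8) = 1916797311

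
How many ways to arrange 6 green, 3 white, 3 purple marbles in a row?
12! / (6! × 3! × 3!) = 18480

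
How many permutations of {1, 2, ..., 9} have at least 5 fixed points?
Exactly j fixed points: C(9,j)·!(9-j); sum over j ≥ 5 (derangement numbers via !m = (m-1)·(!(m-1) + !(m-2)): !0..!4 = 1, 0, 1, 2, 9). Σ_{j=5}^{9} C(9,j)·!(9-j) = C(9,5)·!4 + C(9,6)·!3 + C(9,7)·!2 + C(9,8)·!1 + C(9,9)·!0 = 126·9 + 84·2 + 36·1 + 9·0 + 1·1 = 1339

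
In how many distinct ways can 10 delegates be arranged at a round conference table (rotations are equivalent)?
Circular: fix one position, arrange the rest. (10-1)! = 362880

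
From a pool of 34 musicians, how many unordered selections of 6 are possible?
C(34,6) = 34!/(6!×28!) = 1344904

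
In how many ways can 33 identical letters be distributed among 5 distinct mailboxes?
C(33+5-1, 5-1) = C(37, 4) = 66045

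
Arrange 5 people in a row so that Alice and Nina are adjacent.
Treat as block: (5-1)! × 2! = 24 × 2 = 48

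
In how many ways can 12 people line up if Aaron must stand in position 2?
Fix one position: (12-1)! = 39916800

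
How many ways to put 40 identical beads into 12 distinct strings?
C(40+12-1, 12-1) = C(51, 11) = 47626016970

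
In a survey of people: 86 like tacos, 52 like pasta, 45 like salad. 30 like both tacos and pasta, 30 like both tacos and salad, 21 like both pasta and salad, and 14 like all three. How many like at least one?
|A∪B∪C| = 86+52+45-30-30-21+14 = 116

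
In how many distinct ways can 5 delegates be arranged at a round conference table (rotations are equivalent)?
Circular: fix one position, arrange the rest. (5-1)! = 24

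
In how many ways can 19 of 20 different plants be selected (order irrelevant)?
C(20,19) = 20!/(19!×1!) = 20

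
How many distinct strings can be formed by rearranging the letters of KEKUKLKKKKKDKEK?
15! / (1! × 1! × 2! × 10! × 1!) = 180180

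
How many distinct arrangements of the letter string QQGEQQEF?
8! / (4! × 1! × 2! × 1!) = 840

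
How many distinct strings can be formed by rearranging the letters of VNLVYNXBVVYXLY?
14! / (4! × 3! × 1! × 2! × 2! × 2!) = 75675600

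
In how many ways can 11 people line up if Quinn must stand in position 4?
Fix one position: (11-1)! = 3628800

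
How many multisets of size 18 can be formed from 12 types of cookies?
C(18+12-1, 12-1) = C(29, 11) = 34597290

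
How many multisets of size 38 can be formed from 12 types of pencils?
C(38+12-1, 12-1) = C(49, 11) = 29135916264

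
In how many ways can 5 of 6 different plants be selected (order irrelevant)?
C(6,5) = 6!/(5!×1!) = 6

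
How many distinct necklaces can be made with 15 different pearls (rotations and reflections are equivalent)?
(15-1)!/2 = 87178291200/2 = 43589145600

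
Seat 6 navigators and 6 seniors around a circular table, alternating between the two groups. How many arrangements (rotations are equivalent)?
Fix one of the navigators: (6-1)! ways for the remaining navigators, × 6! ways for the seniors = 120 × 720 = 86400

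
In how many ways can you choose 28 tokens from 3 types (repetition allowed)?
C(28+3-1, 3-1) = C(30, 2) = 435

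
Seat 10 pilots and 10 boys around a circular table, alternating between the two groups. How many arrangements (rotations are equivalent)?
Fix one of the pilots: (10-1)! ways for the remaining pilots, × 10! ways for the boys = 362880 × 3628800 = 1316818944000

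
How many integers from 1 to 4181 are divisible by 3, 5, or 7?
⌊4181/3⌋+⌊4181/5⌋+⌊4181/7⌋ - ⌊4181/15⌋-⌊4181/21⌋-⌊4181/35⌋ + ⌊4181/105⌋ = 1393+836+597 - 278-199-119 + 39 = 2269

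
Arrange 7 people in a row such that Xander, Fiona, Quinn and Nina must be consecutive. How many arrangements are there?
Treat the 4 as one block: (7-4+1)! × 4! = 24 × 24 = 576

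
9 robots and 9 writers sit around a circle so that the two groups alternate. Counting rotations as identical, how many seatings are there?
Fix one of the robots: (9-1)! ways for the remaining robots, × 9! ways for the writers = 40320 × 362880 = 14631321600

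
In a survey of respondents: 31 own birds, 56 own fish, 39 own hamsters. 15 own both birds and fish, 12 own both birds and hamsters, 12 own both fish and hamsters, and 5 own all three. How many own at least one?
|A∪B∪C| = 31+56+39-15-12-12+5 = 92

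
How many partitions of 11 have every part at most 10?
Let r_j(i) = number of partitions of i into parts ≤ j, for i = 0..11. r_1(i) = 1 for all i; r_j(i) = r_{j-1}(i) + r_j(i-j). Rows j = 2..10: ≤2: 1 1 2 2 3 3 4 4 5 5 6 6; ≤3: 1 1 2 3 4 5 7 8 10 12 14 16; ≤4: 1 1 2 3 5 6 9 11 15 18 23 27; ≤5: 1 1 2 3 5 7 10 13 18 23 30 37; ≤6: 1 1 2 3 5 7 11 14 20 26 35 44; ≤7: 1 1 2 3 5 7 11 15 21 28 38 49; ≤8: 1 1 2 3 5 7 11 15 22 29 40 52; ≤9: 1 1 2 3 5 7 11 15 22 30 41 54; ≤10: 1 1 2 3 5 7 11 15 22 30 42 55. r_10(11) = 55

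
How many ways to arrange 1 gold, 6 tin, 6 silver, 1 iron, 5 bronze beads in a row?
19! / (1! × 6! × 6! × 1! × 5!) = 1955457504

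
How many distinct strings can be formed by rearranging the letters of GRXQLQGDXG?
10! / (3! × 2! × 1! × 1! × 1! × 2!) = 151200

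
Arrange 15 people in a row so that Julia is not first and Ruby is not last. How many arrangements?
By inclusion-exclusion: 15! - 2×(15-1)! + (15-2)! = 1307674368000 - 174356582400 + 6227020800 = 1139544806400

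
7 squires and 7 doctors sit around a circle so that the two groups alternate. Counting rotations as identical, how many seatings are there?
Fix one of the squires: (7-1)! ways for the remaining squires, × 7! ways for the doctors = 720 × 5040 = 3628800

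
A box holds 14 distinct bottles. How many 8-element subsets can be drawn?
C(14,8) = 14!/(8!×6!) = 3003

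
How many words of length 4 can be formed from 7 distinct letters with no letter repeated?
P(7,4) = 7!/(7-4)! = 840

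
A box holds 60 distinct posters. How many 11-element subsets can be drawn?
C(60,11) = 60!/(11!×49!) = 342700125300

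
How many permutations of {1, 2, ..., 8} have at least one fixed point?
Complement of the derangements. !8 = Σ_{j=0}^{8} (-1)^j·8!/j! = 40320 - 40320 + 20160 - 6720 + 1680 - 336 + 56 - 8 + 1 = 14833. 8! - !8 = 40320 - 14833 = 25487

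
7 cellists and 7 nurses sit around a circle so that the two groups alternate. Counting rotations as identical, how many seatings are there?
Fix one of the cellists: (7-1)! ways for the remaining cellists, × 7! ways for the nurses = 720 × 5040 = 3628800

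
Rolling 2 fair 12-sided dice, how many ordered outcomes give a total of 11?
Coefficient of x^11 in (x + x² + ... + x^12)^2. By inclusion-exclusion on dice exceeding 12: Σ_j (-1)^j C(2,j)·C(11-1-12j, 1) = C(2,0)·C(10,1) = 1·10 = 10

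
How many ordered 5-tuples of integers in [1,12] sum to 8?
Coefficient of x^8 in (x + x² + ... + x^12)^5. By inclusion-exclusion on dice exceeding 12: Σ_j (-1)^j C(5,j)·C(8-1-12j, 4) = C(5,0)·C(7,4) = 1·35 = 35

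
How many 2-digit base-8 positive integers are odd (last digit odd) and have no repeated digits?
Last∈{1,3,5,7}. Last=0: 0. Last nonzero: 4×6×P(6,0) = 24. Total = 24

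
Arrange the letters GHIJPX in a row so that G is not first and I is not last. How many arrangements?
By inclusion-exclusion: 6! - 2×(6-1)! + (6-2)! = 720 - 240 + 24 = 504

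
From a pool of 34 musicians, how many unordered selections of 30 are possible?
C(34,30) = 34!/(30!×4!) = 46376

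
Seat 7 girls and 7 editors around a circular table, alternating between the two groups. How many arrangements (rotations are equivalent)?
Fix one of the girls: (7-1)! ways for the remaining girls, × 7! ways for the editors = 720 × 5040 = 3628800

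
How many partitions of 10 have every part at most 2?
Let r_j(i) = number of partitions of i into parts ≤ j, for i = 0..10. r_1(i) = 1 for all i; r_j(i) = r_{j-1}(i) + r_j(i-j). Rows j = 2..2: ≤2: 1 1 2 2 3 3 4 4 5 5 6. r_2(10) = 6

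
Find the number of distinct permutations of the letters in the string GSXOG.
5! / (1! × 1! × 2! × 1!) = 60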